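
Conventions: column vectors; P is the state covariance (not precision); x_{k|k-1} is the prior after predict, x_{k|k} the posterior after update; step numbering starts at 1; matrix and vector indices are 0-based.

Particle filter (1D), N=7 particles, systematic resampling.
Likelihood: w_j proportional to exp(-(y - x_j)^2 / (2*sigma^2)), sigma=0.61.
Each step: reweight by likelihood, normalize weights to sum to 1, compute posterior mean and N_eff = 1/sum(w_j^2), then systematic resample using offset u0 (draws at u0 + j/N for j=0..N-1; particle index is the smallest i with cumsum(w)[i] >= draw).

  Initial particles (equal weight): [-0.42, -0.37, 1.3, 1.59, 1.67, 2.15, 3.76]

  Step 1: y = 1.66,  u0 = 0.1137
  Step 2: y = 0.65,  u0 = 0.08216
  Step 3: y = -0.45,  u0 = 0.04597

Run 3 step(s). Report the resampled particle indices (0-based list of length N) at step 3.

resampled_idx = [0, 0, 0, 1, 1, 3, 5]

step 1: w=[0.0008, 0.0011, 0.2355, 0.2785, 0.2803, 0.2030, 0.0007]  mean=1.6556  Neff=3.9557  idx=[2, 3, 3, 4, 4, 5, 5]
step 2: w=[0.3205, 0.1725, 0.1725, 0.1397, 0.1397, 0.0275, 0.0275]  mean=1.5502  Neff=4.9306  idx=[0, 0, 1, 2, 2, 3, 4]
step 3: w=[0.3359, 0.3359, 0.0767, 0.0767, 0.0767, 0.0490, 0.0490]  mean=1.4030  Neff=4.0303  idx=[0, 0, 0, 1, 1, 3, 5]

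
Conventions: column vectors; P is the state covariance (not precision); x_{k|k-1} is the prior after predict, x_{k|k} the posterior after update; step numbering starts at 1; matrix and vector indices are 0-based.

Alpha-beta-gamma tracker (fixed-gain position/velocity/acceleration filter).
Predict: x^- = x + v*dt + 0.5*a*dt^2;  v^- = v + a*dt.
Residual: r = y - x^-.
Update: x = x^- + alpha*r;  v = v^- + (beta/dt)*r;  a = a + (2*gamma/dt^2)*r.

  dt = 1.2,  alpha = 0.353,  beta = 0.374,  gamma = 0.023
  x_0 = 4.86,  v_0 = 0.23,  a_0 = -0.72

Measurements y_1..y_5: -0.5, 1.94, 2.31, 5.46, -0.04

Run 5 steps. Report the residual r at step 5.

resid = 0.2988

step 1: x_pred=4.6176  r=-5.1176  x^+=2.8111  v^+=-2.2290  a^+=-0.8835
step 2: x_pred=-0.4998  r=2.4398  x^+=0.3614  v^+=-2.5288  a^+=-0.8055
step 3: x_pred=-3.2530  r=5.5630  x^+=-1.2893  v^+=-1.7616  a^+=-0.6278
step 4: x_pred=-3.8552  r=9.3152  x^+=-0.5670  v^+=0.3883  a^+=-0.3303
step 5: x_pred=-0.3388  r=0.2988  x^+=-0.2333  v^+=0.0851  a^+=-0.3207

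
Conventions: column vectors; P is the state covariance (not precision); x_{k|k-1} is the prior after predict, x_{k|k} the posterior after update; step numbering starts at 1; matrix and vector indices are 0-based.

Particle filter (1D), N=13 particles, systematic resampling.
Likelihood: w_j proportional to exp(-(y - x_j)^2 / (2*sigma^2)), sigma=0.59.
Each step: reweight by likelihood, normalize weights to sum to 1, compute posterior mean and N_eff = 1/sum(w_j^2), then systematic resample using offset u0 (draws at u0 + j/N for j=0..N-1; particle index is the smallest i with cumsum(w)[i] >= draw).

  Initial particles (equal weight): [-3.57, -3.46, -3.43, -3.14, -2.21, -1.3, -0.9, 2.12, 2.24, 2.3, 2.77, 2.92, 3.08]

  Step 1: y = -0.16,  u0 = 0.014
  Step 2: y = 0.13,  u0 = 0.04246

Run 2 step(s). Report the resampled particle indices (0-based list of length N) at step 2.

step 1: w=[0.0000, 0.0000, 0.0000, 0.0000, 0.0039, 0.2521, 0.7424, 0.0009, 0.0004, 0.0003, 0.0000, 0.0000, 0.0000]  mean=-1.0009  Neff=1.6268  idx=[5, 5, 5, 5, 6, 6, 6, 6, 6, 6, 6, 6, 6]
step 2: w=[0.0244, 0.0244, 0.0244, 0.0244, 0.1003, 0.1003, 0.1003, 0.1003, 0.1003, 0.1003, 0.1003, 0.1003, 0.1003]  mean=-0.9390  Neff=10.7684  idx=[1, 4, 4, 5, 6, 7, 8, 8, 9, 10, 11, 11, 12]

resampled_idx = [1, 4, 4, 5, 6, 7, 8, 8, 9, 10, 11, 11, 12]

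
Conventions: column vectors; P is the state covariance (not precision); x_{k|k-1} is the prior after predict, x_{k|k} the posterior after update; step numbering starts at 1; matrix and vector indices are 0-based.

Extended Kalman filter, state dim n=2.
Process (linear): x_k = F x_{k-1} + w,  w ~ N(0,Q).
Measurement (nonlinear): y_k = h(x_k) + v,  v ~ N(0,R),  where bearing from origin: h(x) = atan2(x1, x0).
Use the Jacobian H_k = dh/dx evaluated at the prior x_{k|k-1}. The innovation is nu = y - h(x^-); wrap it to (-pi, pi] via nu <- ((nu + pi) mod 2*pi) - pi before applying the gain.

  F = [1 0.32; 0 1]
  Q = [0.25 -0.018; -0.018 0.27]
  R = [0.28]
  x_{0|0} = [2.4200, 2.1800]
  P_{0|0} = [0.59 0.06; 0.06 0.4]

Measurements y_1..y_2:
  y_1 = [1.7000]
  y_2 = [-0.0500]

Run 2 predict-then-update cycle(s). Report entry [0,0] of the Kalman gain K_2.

K[0,0] = -0.3311

step 1: x^-=[3.1176, 2.1800]  P^-=[0.9194 0.1700; 0.1700 0.6700]  H_jac=[-0.1506 0.2154]  S=[0.3209]  K=[-0.3174; 0.3700]  nu=[1.0898]  x^+=[2.7717, 2.5832]  P^+=[0.8870 0.2077; 0.2077 0.6261]
step 2: x^-=[3.5983, 2.5832]  P^-=[1.3341 0.3900; 0.3900 0.8961]  H_jac=[-0.1317 0.1834]  S=[0.3144]  K=[-0.3311; 0.3593]  nu=[-0.6726]  x^+=[3.8210, 2.3415]  P^+=[1.2996 0.4274; 0.4274 0.8555]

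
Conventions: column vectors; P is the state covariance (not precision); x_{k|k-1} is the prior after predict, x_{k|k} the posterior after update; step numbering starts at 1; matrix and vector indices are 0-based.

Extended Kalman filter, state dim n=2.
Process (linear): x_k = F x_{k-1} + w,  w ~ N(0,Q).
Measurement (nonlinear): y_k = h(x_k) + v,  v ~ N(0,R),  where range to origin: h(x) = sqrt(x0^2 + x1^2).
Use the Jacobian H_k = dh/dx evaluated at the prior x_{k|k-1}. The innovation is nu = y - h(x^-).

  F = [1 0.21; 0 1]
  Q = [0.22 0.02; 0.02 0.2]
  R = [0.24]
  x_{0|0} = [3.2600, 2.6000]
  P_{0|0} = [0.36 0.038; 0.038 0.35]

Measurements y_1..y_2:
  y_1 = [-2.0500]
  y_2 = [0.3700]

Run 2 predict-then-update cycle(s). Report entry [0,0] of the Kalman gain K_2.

step 1: x^-=[3.8060, 2.6000]  P^-=[0.6114 0.1315; 0.1315 0.5500]  H_jac=[0.8257 0.5641]  S=[0.9544]  K=[0.6067; 0.4389]  nu=[-6.6593]  x^+=[-0.2343, -0.3225]  P^+=[0.2601 -0.1226; -0.1226 0.3662]
step 2: x^-=[-0.3020, -0.3225]  P^-=[0.4448 -0.0257; -0.0257 0.5662]  H_jac=[-0.6835 -0.7299]  S=[0.7238]  K=[-0.3941; -0.5467]  nu=[-0.0718]  x^+=[-0.2737, -0.2832]  P^+=[0.3323 -0.1816; -0.1816 0.3499]

K[0,0] = -0.3941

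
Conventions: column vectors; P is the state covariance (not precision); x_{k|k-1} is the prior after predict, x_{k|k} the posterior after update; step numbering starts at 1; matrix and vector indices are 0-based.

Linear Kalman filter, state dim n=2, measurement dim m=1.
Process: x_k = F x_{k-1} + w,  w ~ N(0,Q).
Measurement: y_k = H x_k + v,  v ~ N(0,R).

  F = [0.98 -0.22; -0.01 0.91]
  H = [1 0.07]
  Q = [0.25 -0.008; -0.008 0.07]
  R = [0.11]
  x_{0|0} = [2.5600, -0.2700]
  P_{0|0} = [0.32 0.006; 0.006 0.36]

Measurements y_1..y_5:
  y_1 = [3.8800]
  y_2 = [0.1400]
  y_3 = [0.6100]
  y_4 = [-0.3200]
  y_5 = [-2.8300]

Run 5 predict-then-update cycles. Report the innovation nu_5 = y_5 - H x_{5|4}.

step 1: x^-=[2.5682, -0.2713]  P^-=[0.5722 -0.0778; -0.0778 0.3680]  S=[0.6731]  K=[0.8420; -0.0774]  nu=[1.3308]  x^+=[3.6887, -0.3743]  P^+=[0.0950 -0.0340; -0.0340 0.3640]
step 2: x^-=[3.6973, -0.3775]  P^-=[0.3735 -0.1122; -0.1122 0.3721]  S=[0.4696]  K=[0.7786; -0.1834]  nu=[-3.5309]  x^+=[0.9481, 0.2702]  P^+=[0.0888 -0.0451; -0.0451 0.3563]
step 3: x^-=[0.8697, 0.2364]  P^-=[0.3720 -0.1205; -0.1205 0.3658]  S=[0.4669]  K=[0.7786; -0.2033]  nu=[-0.2762]  x^+=[0.6546, 0.2926]  P^+=[0.0889 -0.0466; -0.0466 0.3466]
step 4: x^-=[0.5771, 0.2597]  P^-=[0.3723 -0.1199; -0.1199 0.3578]  S=[0.4672]  K=[0.7788; -0.2031]  nu=[-0.9153]  x^+=[-0.1357, 0.4456]  P^+=[0.0889 -0.0460; -0.0460 0.3386]
step 5: x^-=[-0.2310, 0.4068]  P^-=[0.3716 -0.1178; -0.1178 0.3512]  S=[0.4668]  K=[0.7783; -0.1997]  nu=[-2.6275]  x^+=[-2.2761, 0.9315]  P^+=[0.0888 -0.0452; -0.0452 0.3326]

innov = [-2.6275]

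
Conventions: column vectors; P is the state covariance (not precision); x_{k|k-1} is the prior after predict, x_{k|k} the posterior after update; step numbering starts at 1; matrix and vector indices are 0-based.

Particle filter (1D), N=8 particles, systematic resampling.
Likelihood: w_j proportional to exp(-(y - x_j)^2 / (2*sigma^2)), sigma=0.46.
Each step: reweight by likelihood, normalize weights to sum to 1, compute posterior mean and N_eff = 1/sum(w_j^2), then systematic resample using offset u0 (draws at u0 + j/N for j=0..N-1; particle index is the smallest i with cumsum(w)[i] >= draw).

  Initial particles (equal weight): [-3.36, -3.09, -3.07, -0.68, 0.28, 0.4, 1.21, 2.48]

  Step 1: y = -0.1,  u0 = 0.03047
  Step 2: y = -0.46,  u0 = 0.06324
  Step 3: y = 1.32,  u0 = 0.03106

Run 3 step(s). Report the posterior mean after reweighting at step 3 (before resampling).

step 1: w=[0.0000, 0.0000, 0.0000, 0.2605, 0.4100, 0.3195, 0.0100, 0.0000]  mean=0.0776  Neff=2.9573  idx=[3, 3, 4, 4, 4, 4, 5, 5]
step 2: w=[0.2762, 0.2762, 0.0849, 0.0849, 0.0849, 0.0849, 0.0539, 0.0539]  mean=-0.2374  Neff=5.3400  idx=[0, 0, 1, 1, 2, 3, 5, 6]
step 3: w=[0.0002, 0.0002, 0.0002, 0.0002, 0.2106, 0.2106, 0.2106, 0.3672]  mean=0.3232  Neff=3.7319  idx=[4, 4, 5, 5, 6, 7, 7, 7]

post_mean = 0.3232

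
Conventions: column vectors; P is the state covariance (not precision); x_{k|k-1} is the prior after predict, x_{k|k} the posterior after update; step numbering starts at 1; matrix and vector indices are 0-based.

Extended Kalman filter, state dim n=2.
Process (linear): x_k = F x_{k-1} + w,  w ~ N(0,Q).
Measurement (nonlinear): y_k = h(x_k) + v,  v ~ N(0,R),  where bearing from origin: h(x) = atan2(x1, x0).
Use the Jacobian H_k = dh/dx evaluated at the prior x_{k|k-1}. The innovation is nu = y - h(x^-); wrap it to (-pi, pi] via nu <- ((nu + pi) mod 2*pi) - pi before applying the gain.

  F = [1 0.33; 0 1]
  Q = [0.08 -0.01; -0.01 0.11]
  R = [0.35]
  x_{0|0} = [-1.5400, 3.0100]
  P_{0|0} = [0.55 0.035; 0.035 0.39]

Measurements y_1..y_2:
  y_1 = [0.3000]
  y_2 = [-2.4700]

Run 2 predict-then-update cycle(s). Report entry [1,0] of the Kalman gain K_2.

step 1: x^-=[-0.5467, 3.0100]  P^-=[0.6956 0.1537; 0.1537 0.5000]  H_jac=[-0.3216 -0.0584]  S=[0.4294]  K=[-0.5418; -0.1831]  nu=[-1.4505]  x^+=[0.2392, 3.2756]  P^+=[0.5695 0.1111; 0.1111 0.4856]
step 2: x^-=[1.3202, 3.2756]  P^-=[0.7757 0.2613; 0.2613 0.5956]  H_jac=[-0.2626 0.1058]  S=[0.3956]  K=[-0.4450; -0.0141]  nu=[2.6255]  x^+=[0.1519, 3.2385]  P^+=[0.6974 0.2588; 0.2588 0.5955]

K[1,0] = -0.0141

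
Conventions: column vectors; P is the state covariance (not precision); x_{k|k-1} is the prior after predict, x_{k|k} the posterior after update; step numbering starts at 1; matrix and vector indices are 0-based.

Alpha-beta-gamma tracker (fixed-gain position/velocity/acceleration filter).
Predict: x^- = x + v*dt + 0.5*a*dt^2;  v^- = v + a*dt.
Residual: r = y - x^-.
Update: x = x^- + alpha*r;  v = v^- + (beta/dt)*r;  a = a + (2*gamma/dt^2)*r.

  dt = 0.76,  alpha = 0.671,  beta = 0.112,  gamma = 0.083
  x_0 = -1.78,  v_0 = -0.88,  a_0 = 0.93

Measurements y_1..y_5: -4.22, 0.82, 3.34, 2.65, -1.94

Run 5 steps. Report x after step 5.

x_post = 0.9546

step 1: x_pred=-2.1802  r=-2.0398  x^+=-3.5489  v^+=-0.4738  a^+=0.3438
step 2: x_pred=-3.8097  r=4.6297  x^+=-0.7032  v^+=0.4697  a^+=1.6743
step 3: x_pred=0.1374  r=3.2026  x^+=2.2863  v^+=2.2142  a^+=2.5948
step 4: x_pred=4.7185  r=-2.0685  x^+=3.3305  v^+=3.8814  a^+=2.0003
step 5: x_pred=6.8581  r=-8.7981  x^+=0.9546  v^+=4.1050  a^+=-0.5283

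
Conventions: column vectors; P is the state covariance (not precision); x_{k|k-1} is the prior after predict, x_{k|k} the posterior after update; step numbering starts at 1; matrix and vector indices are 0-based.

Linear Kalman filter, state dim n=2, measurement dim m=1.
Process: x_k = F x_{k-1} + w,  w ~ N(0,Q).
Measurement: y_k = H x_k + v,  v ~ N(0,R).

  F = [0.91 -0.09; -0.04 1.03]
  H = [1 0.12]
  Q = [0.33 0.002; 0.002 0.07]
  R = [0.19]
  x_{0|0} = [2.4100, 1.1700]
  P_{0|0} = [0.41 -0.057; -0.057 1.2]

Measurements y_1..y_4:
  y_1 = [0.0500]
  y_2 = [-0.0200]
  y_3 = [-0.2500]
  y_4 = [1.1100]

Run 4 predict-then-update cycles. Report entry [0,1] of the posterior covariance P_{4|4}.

step 1: x^-=[2.0878, 1.1087]  P^-=[0.6886 -0.1778; -0.1778 1.3484]  S=[0.8553]  K=[0.7801; -0.0187]  nu=[-2.1708]  x^+=[0.3943, 1.1493]  P^+=[0.1681 -0.1653; -0.1653 1.3481]
step 2: x^-=[0.2554, 1.1680]  P^-=[0.5072 -0.2846; -0.2846 1.5141]  S=[0.6507]  K=[0.7270; -0.1582]  nu=[-0.4155]  x^+=[-0.0467, 1.2337]  P^+=[0.1633 -0.2098; -0.2098 1.4978]
step 3: x^-=[-0.1535, 1.2726]  P^-=[0.5117 -0.3402; -0.3402 1.6766]  S=[0.6442]  K=[0.7310; -0.2158]  nu=[-0.2492]  x^+=[-0.3357, 1.3264]  P^+=[0.1675 -0.2386; -0.2386 1.6466]
step 4: x^-=[-0.4248, 1.3796]  P^-=[0.5211 -0.3812; -0.3812 1.8368]  S=[0.6461]  K=[0.7358; -0.2489]  nu=[1.3693]  x^+=[0.5827, 1.0388]  P^+=[0.1713 -0.2629; -0.2629 1.7968]

P_post[0,1] = -0.2629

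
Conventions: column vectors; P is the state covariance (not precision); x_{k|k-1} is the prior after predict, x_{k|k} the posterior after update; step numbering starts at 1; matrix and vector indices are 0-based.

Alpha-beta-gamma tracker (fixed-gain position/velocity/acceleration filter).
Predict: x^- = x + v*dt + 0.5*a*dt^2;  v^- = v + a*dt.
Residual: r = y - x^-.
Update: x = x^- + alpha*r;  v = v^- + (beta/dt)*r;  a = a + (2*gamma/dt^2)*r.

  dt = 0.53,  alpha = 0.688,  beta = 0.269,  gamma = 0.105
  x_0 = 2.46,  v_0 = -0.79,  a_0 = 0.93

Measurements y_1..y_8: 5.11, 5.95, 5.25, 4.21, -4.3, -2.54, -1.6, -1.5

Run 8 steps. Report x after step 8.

x_post = -3.8190

step 1: x_pred=2.1719  r=2.9381  x^+=4.1933  v^+=1.1941  a^+=3.1265
step 2: x_pred=5.2653  r=0.6847  x^+=5.7364  v^+=3.1987  a^+=3.6384
step 3: x_pred=7.9427  r=-2.6927  x^+=6.0901  v^+=3.7603  a^+=1.6253
step 4: x_pred=8.3114  r=-4.1014  x^+=5.4896  v^+=2.5401  a^+=-1.4408
step 5: x_pred=6.6335  r=-10.9335  x^+=-0.8887  v^+=-3.7728  a^+=-9.6147
step 6: x_pred=-4.2387  r=1.6987  x^+=-3.0700  v^+=-8.0064  a^+=-8.3448
step 7: x_pred=-8.4854  r=6.8854  x^+=-3.7483  v^+=-8.9345  a^+=-3.1972
step 8: x_pred=-8.9326  r=7.4326  x^+=-3.8190  v^+=-6.8566  a^+=2.3593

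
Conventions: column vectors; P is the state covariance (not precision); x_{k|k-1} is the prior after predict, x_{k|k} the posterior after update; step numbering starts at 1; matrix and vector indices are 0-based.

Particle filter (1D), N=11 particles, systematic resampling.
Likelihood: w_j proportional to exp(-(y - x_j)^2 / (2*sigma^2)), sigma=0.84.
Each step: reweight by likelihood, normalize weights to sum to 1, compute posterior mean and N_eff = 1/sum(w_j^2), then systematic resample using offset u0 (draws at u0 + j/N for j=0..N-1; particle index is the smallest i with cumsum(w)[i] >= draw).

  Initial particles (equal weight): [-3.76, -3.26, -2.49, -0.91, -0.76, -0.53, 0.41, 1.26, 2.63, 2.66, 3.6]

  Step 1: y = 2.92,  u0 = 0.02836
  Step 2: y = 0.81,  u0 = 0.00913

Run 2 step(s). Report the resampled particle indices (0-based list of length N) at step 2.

resampled_idx = [0, 0, 0, 0, 0, 0, 0, 2, 3, 5, 6]

step 1: w=[0.0000, 0.0000, 0.0000, 0.0000, 0.0000, 0.0001, 0.0042, 0.0512, 0.3402, 0.3442, 0.2602]  mean=2.8129  Neff=3.2842  idx=[7, 8, 8, 8, 8, 9, 9, 9, 10, 10, 10]
step 2: w=[0.5676, 0.0627, 0.0627, 0.0627, 0.0627, 0.0580, 0.0580, 0.0580, 0.0026, 0.0026, 0.0026]  mean=1.8653  Neff=2.8738  idx=[0, 0, 0, 0, 0, 0, 0, 2, 3, 5, 6]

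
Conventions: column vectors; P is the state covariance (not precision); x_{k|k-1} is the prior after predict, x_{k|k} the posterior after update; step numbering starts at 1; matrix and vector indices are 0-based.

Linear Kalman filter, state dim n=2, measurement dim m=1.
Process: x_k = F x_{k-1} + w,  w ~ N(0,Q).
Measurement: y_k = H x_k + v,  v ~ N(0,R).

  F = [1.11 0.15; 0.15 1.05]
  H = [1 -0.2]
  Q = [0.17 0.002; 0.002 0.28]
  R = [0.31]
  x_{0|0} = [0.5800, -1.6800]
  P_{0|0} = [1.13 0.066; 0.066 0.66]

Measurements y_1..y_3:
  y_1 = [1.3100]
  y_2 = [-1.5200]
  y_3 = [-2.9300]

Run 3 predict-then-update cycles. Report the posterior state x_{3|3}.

x_post = [-2.7824, -3.2401]

step 1: x^-=[0.3918, -1.6770]  P^-=[1.5991 0.3725; 0.3725 1.0539]  S=[1.8023]  K=[0.8459; 0.0897]  nu=[0.5828]  x^+=[0.8848, -1.6247]  P^+=[0.3094 0.2357; 0.2357 1.0394]
step 2: x^-=[0.7384, -1.5732]  P^-=[0.6531 0.4972; 0.4972 1.5071]  S=[0.8245]  K=[0.6715; 0.2375]  nu=[-2.5731]  x^+=[-0.9894, -2.1843]  P^+=[0.2813 0.3657; 0.3657 1.4606]
step 3: x^-=[-1.4258, -2.4419]  P^-=[0.6713 0.7134; 0.7134 2.0118]  S=[0.7764]  K=[0.6808; 0.4006]  nu=[-1.9925]  x^+=[-2.7824, -3.2401]  P^+=[0.3114 0.5016; 0.5016 1.8873]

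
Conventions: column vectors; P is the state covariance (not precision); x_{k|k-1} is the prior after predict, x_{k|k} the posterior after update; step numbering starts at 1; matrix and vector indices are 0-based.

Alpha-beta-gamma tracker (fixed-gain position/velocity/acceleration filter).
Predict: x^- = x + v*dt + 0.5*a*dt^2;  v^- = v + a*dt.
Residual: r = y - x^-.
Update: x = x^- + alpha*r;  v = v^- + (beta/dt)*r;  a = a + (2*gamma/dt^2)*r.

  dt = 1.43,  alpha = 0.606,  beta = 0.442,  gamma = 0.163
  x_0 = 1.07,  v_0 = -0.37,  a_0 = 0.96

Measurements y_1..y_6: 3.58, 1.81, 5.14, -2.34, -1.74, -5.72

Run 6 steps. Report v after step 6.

step 1: x_pred=1.5225  r=2.0575  x^+=2.7693  v^+=1.6388  a^+=1.2880
step 2: x_pred=6.4297  r=-4.6197  x^+=3.6302  v^+=2.0527  a^+=0.5515
step 3: x_pred=7.1295  r=-1.9895  x^+=5.9239  v^+=2.2265  a^+=0.2344
step 4: x_pred=9.3474  r=-11.6874  x^+=2.2648  v^+=-1.0508  a^+=-1.6288
step 5: x_pred=-0.9032  r=-0.8368  x^+=-1.4103  v^+=-3.6387  a^+=-1.7622
step 6: x_pred=-8.4154  r=2.6954  x^+=-6.7820  v^+=-5.3256  a^+=-1.3325

v_post = -5.3256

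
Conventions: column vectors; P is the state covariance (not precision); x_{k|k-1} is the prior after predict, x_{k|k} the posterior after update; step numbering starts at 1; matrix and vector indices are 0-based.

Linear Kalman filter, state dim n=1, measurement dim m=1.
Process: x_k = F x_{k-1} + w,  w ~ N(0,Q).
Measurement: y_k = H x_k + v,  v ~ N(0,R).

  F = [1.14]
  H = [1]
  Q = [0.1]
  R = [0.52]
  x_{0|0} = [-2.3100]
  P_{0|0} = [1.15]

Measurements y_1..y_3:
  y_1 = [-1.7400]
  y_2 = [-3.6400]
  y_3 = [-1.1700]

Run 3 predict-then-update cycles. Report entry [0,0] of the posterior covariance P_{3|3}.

P_post[0,0] = 0.2454

step 1: x^-=[-2.6334]  P^-=[1.5945]  S=[2.1145]  K=[0.7541]  nu=[0.8934]  x^+=[-1.9597]  P^+=[0.3921]
step 2: x^-=[-2.2341]  P^-=[0.6096]  S=[1.1296]  K=[0.5397]  nu=[-1.4059]  x^+=[-2.9928]  P^+=[0.2806]
step 3: x^-=[-3.4118]  P^-=[0.4647]  S=[0.9847]  K=[0.4719]  nu=[2.2418]  x^+=[-2.3538]  P^+=[0.2454]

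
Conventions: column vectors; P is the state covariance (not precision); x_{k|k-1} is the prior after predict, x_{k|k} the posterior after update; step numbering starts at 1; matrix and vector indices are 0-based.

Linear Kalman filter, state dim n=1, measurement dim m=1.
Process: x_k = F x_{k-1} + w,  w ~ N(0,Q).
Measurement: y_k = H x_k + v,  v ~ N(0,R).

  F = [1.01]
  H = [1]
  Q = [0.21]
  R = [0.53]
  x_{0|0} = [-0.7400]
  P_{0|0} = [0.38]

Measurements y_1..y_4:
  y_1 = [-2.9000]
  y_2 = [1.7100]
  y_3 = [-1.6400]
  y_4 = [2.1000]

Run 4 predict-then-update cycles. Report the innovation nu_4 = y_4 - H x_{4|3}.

innov = [2.9649]

step 1: x^-=[-0.7474]  P^-=[0.5976]  S=[1.1276]  K=[0.5300]  nu=[-2.1526]  x^+=[-1.8883]  P^+=[0.2809]
step 2: x^-=[-1.9071]  P^-=[0.4965]  S=[1.0265]  K=[0.4837]  nu=[3.6171]  x^+=[-0.1575]  P^+=[0.2564]
step 3: x^-=[-0.1591]  P^-=[0.4715]  S=[1.0015]  K=[0.4708]  nu=[-1.4809]  x^+=[-0.8563]  P^+=[0.2495]
step 4: x^-=[-0.8649]  P^-=[0.4645]  S=[0.9945]  K=[0.4671]  nu=[2.9649]  x^+=[0.5200]  P^+=[0.2476]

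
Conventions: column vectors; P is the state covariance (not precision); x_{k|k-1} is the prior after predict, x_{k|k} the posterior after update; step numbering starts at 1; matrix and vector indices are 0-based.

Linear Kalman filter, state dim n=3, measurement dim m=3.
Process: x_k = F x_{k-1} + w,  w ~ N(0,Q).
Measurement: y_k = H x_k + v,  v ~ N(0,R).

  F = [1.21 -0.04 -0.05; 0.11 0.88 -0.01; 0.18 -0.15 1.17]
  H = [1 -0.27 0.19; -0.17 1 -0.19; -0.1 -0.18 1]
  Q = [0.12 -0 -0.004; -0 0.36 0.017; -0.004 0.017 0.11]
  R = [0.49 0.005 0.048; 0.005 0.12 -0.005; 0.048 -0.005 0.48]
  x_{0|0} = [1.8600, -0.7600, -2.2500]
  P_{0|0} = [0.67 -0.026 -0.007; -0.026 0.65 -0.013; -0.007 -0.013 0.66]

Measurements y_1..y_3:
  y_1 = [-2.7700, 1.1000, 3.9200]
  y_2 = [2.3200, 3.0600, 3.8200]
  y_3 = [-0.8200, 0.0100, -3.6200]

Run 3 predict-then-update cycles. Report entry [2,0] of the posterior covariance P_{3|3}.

step 1: x^-=[2.3935, -0.4417, -2.1837]  P^-=[1.1069 0.0397 0.1028; 0.0397 0.8667 -0.0812; 0.1028 -0.0812 1.0528]  S=[1.7241 -0.4561 0.2989; -0.4561 1.0807 -0.4445; 0.2989 -0.4445 1.5821]  K=[0.6906 0.0887 -0.1151; 0.0987 0.8834 0.0771; 0.0817 0.0300 0.6612]  nu=[-4.8679, 1.5337, 6.2635]  x^+=[-1.5529, 0.9156, 1.6063]  P^+=[0.3496 0.0792 0.0267; 0.0792 0.1327 0.0691; 0.0267 0.0691 0.3363]
step 2: x^-=[-1.9960, 0.6188, 1.4625]  P^-=[0.6223 0.1225 0.0731; 0.1225 0.4811 0.0884; 0.0731 0.0884 0.5673]  S=[1.1204 -0.1180 0.1431; -0.1180 0.5690 -0.1170; 0.1431 -0.1170 1.0271]  K=[0.5592 0.1051 -0.0768; 0.0848 0.8114 0.0704; 0.0802 0.0688 0.5264]  nu=[4.2052, 2.3798, 2.2693]  x^+=[0.4313, 3.0661, 3.1583]  P^+=[0.2839 0.0698 0.0304; 0.0698 0.1212 0.0626; 0.0304 0.0626 0.2705]
step 3: x^-=[0.2413, 2.7141, 3.3129]  P^-=[0.5263 0.1044 0.0699; 0.1044 0.4697 0.0818; 0.0699 0.0818 0.4793]  S=[1.0297 -0.1152 0.1370; -0.1152 0.5601 -0.1049; 0.1370 -0.1049 0.9401]  K=[0.5163 0.0968 -0.0661; 0.0749 0.8067 0.0650; 0.0783 0.0687 0.4830]  nu=[-0.9579, -2.0336, -6.4202]  x^+=[-0.0260, 0.5843, -0.0028]  P^+=[0.2620 0.0649 0.0305; 0.0649 0.1190 0.0587; 0.0305 0.0587 0.2489]

P_post[2,0] = 0.0305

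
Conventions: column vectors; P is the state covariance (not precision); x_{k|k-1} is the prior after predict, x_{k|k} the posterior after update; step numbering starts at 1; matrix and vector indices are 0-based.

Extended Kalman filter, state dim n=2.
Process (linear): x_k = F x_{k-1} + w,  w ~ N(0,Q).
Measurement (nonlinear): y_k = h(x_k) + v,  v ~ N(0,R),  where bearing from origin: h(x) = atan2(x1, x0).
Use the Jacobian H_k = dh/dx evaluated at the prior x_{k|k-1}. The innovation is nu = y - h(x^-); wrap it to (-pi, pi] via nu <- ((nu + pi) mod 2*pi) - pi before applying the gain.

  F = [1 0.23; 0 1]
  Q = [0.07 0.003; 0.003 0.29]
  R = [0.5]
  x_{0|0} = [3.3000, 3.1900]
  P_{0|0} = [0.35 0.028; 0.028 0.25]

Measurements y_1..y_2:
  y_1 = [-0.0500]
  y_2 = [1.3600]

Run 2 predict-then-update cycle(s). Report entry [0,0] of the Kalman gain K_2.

K[0,0] = -0.0448

step 1: x^-=[4.0337, 3.1900]  P^-=[0.4461 0.0885; 0.0885 0.5400]  H_jac=[-0.1206 0.1525]  S=[0.5158]  K=[-0.0782; 0.1390]  nu=[-0.7191]  x^+=[4.0899, 3.0901]  P^+=[0.4430 0.0941; 0.0941 0.5300]
step 2: x^-=[4.8006, 3.0901]  P^-=[0.5843 0.2190; 0.2190 0.8200]  H_jac=[-0.0948 0.1473]  S=[0.5169]  K=[-0.0448; 0.1935]  nu=[0.7881]  x^+=[4.7653, 3.2425]  P^+=[0.5832 0.2235; 0.2235 0.8007]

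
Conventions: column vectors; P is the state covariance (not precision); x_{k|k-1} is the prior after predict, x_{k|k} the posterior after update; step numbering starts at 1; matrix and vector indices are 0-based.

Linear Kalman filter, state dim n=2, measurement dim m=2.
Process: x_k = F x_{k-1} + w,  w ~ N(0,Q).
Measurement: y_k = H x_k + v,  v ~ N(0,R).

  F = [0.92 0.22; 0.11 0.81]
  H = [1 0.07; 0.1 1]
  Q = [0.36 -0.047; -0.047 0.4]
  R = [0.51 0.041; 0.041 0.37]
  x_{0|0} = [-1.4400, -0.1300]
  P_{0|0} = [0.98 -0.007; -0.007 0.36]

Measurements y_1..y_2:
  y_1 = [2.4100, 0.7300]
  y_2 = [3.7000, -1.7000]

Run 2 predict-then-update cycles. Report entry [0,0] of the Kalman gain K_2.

step 1: x^-=[-1.3534, -0.2637]  P^-=[1.2041 0.1109; 0.1109 0.6468]  S=[1.7328 0.3184; 0.3184 1.0510]  K=[0.6978 0.0087; -0.0263 0.6339]  nu=[3.7819, 1.1290]  x^+=[1.2953, 0.3525]  P^+=[0.3565 -0.0038; -0.0038 0.2339]
step 2: x^-=[1.2692, 0.4280]  P^-=[0.6715 0.0278; 0.0278 0.5571]  S=[1.1881 0.1752; 0.1752 0.9393]  K=[0.5675 -0.0047; -0.0325 0.6021]  nu=[2.4008, -2.2549]  x^+=[2.6424, -1.0077]  P^+=[0.2898 -0.0075; -0.0075 0.2222]

K[0,0] = 0.5675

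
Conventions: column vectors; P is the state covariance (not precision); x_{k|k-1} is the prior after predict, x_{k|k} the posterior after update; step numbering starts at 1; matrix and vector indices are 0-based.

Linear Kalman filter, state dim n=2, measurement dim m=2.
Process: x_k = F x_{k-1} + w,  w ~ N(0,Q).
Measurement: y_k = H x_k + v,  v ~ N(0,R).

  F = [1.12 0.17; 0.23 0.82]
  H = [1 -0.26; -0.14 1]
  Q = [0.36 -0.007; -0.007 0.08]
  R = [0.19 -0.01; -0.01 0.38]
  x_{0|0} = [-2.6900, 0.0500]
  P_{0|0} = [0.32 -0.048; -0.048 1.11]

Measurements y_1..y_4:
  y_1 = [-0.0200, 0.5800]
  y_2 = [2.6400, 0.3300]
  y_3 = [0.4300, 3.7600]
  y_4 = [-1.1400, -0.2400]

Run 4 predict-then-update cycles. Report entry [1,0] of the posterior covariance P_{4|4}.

P_post[1,0] = 0.0483

step 1: x^-=[-3.0043, -0.5777]  P^-=[0.7752 0.1842; 0.1842 0.8252]  S=[0.9252 -0.1422; -0.1422 1.1688]  K=[0.8112 0.1634; 0.0737 0.6929]  nu=[2.8341, 0.7371]  x^+=[-0.5848, 0.1418]  P^+=[0.1728 0.0782; 0.0782 0.2735]
step 2: x^-=[-0.6308, -0.0182]  P^-=[0.6145 0.1505; 0.1505 0.3025]  S=[0.7467 -0.0187; -0.0187 0.6524]  K=[0.7736 0.1210; 0.1071 0.4345]  nu=[3.2661, 0.2599]  x^+=[1.9272, 0.4445]  P^+=[0.1616 0.0609; 0.0609 0.1726]
step 3: x^-=[2.2341, 0.8078]  P^-=[0.5909 0.1170; 0.1170 0.2275]  S=[0.7354 -0.0307; -0.0307 0.5864]  K=[0.7662 0.0985; 0.0938 0.3650]  nu=[-1.5940, 3.2650]  x^+=[1.3342, 1.8500]  P^+=[0.1581 0.0519; 0.0519 0.1450]
step 4: x^-=[1.8088, 1.8239]  P^-=[0.5822 0.1036; 0.1036 0.2055]  S=[0.7323 -0.0375; -0.0375 0.5679]  K=[0.7629 0.0894; 0.0861 0.3420]  nu=[-2.4746, -1.8107]  x^+=[-0.2410, 0.9917]  P^+=[0.1566 0.0483; 0.0483 0.1358]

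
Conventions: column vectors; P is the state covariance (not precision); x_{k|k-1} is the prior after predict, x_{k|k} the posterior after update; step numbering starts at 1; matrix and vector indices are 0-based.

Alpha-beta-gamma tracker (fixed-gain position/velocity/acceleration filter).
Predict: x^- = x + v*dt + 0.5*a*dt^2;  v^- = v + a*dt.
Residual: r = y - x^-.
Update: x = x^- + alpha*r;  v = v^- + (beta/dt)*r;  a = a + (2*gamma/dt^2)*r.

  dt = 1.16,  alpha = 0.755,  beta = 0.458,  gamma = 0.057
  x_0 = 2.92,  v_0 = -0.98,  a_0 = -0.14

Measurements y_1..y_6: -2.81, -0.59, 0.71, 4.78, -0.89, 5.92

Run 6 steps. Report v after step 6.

v_post = 2.0462

step 1: x_pred=1.6890  r=-4.4990  x^+=-1.7077  v^+=-2.9187  a^+=-0.5212
step 2: x_pred=-5.4441  r=4.8541  x^+=-1.7793  v^+=-1.6067  a^+=-0.1099
step 3: x_pred=-3.7170  r=4.4270  x^+=-0.3746  v^+=0.0137  a^+=0.2651
step 4: x_pred=-0.1804  r=4.9604  x^+=3.5647  v^+=2.2797  a^+=0.6854
step 5: x_pred=6.6703  r=-7.5603  x^+=0.9623  v^+=0.0898  a^+=0.0449
step 6: x_pred=1.0966  r=4.8234  x^+=4.7383  v^+=2.0462  a^+=0.4535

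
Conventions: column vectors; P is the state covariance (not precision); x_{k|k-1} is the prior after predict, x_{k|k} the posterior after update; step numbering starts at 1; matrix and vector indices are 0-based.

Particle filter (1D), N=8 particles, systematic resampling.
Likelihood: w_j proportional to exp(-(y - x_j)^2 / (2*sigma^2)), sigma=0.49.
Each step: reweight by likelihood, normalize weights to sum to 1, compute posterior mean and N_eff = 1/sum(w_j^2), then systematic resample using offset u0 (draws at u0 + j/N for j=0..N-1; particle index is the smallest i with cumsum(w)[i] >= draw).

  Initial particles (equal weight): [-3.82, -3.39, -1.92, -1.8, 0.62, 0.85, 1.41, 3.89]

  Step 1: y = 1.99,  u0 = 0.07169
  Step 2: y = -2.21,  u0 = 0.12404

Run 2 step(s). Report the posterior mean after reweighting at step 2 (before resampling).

post_mean = 0.8516

step 1: w=[0.0000, 0.0000, 0.0000, 0.0000, 0.0344, 0.1144, 0.8503, 0.0009]  mean=1.3211  Neff=1.3564  idx=[5, 6, 6, 6, 6, 6, 6, 6]
step 2: w=[0.9971, 0.0004, 0.0004, 0.0004, 0.0004, 0.0004, 0.0004, 0.0004]  mean=0.8516  Neff=1.0058  idx=[0, 0, 0, 0, 0, 0, 0, 5]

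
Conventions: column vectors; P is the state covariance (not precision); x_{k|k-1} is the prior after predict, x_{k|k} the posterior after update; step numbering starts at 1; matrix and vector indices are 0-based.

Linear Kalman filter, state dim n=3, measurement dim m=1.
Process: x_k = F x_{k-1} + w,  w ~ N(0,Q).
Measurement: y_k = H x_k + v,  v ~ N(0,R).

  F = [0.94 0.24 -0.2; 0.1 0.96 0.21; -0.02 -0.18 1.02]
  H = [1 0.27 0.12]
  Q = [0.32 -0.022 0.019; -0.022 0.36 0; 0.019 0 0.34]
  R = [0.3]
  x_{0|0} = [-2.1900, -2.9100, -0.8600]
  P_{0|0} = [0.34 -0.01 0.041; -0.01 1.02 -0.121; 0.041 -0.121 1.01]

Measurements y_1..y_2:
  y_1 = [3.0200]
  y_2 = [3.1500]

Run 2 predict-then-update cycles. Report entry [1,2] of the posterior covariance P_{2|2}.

P_post[1,2] = 0.1831

step 1: x^-=[-2.5850, -3.1932, -0.3096]  P^-=[0.7113 0.2177 -0.2303; 0.2177 1.2990 -0.0701; -0.2303 -0.0701 1.4667]  S=[1.1848]  K=[0.6266; 0.4726; -0.0618]  nu=[6.5043]  x^+=[1.4906, -0.1190, -0.7114]  P^+=[0.2461 -0.1332 -0.1844; -0.1332 1.0343 -0.0355; -0.1844 -0.0355 1.4622]
step 2: x^-=[1.5149, -0.1145, -0.7340]  P^-=[0.6681 0.0269 -0.4929; 0.0269 1.3325 0.0874; -0.4929 0.0874 1.9144]  S=[0.9948]  K=[0.6195; 0.3993; -0.2408]  nu=[1.7541]  x^+=[2.6016, 0.5859, -1.1565]  P^+=[0.2864 -0.2191 -0.3445; -0.2191 1.1739 0.1831; -0.3445 0.1831 1.8567]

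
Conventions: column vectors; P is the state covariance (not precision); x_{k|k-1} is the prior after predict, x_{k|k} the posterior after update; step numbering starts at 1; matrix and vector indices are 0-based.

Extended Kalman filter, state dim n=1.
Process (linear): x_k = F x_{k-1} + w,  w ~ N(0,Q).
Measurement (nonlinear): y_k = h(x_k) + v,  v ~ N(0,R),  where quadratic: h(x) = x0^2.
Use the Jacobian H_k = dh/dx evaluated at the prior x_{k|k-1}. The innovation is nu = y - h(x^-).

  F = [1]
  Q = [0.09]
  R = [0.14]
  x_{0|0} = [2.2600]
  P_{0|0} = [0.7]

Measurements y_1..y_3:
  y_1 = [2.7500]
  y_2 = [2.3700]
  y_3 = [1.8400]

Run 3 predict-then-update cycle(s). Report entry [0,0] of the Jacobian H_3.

H_jac[0,0] = 3.1435

step 1: x^-=[2.2600]  P^-=[0.7900]  H_jac=[4.5200]  S=[16.2800]  K=[0.2193]  nu=[-2.3576]  x^+=[1.7429]  P^+=[0.0068]
step 2: x^-=[1.7429]  P^-=[0.0968]  H_jac=[3.4858]  S=[1.3161]  K=[0.2564]  nu=[-0.6677]  x^+=[1.5717]  P^+=[0.0103]
step 3: x^-=[1.5717]  P^-=[0.1003]  H_jac=[3.1435]  S=[1.1311]  K=[0.2787]  nu=[-0.6303]  x^+=[1.3960]  P^+=[0.0124]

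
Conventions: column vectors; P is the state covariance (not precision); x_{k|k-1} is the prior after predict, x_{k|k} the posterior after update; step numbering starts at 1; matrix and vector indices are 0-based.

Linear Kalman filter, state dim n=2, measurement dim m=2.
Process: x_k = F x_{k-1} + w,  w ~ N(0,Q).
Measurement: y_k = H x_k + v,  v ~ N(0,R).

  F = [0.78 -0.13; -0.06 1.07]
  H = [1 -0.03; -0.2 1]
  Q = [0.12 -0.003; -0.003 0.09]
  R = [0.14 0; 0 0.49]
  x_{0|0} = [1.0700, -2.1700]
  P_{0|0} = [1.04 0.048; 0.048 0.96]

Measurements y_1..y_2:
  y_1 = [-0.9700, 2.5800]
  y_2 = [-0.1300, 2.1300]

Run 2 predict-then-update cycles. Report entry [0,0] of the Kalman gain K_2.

step 1: x^-=[1.1167, -2.3861]  P^-=[0.7592 -0.1448; -0.1448 1.1867]  S=[0.9090 -0.3331; -0.3331 1.7650]  K=[0.8363 -0.0102; 0.0580 0.6997]  nu=[-2.1583, 5.1894]  x^+=[-0.7413, 1.1199]  P^+=[0.1176 0.0185; 0.0185 0.3466]
step 2: x^-=[-0.7238, 1.2427]  P^-=[0.1937 -0.0411; -0.0411 0.4848]  S=[0.3366 -0.0946; -0.0946 0.9990]  K=[0.5718 -0.0258; -0.0273 0.4909]  nu=[0.6311, 0.7425]  x^+=[-0.3821, 1.5900]  P^+=[0.0802 0.0034; 0.0034 0.2412]

K[0,0] = 0.5718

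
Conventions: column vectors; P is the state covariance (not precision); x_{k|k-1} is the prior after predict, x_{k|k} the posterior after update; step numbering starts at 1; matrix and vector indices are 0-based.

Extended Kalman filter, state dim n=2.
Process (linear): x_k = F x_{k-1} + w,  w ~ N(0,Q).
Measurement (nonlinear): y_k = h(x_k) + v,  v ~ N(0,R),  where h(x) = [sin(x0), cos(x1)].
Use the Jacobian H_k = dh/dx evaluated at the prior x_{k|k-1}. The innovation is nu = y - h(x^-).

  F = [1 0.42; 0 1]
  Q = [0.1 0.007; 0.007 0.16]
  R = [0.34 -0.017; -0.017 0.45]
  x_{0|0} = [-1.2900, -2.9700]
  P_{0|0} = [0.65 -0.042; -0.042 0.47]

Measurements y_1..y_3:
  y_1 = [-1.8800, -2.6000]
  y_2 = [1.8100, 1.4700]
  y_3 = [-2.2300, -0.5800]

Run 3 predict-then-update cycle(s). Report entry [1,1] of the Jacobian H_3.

step 1: x^-=[-2.5374, -2.9700]  P^-=[0.7976 0.1624; 0.1624 0.6300]  H_jac=[-0.8230 0.0000; 0.0000 0.1708]  S=[0.8802 -0.0398; -0.0398 0.4684]  K=[-0.7459 -0.0042; -0.1420 0.2176]  nu=[-1.3119, -1.6147]  x^+=[-1.5520, -3.1351]  P^+=[0.3081 0.0632; 0.0632 0.5876]
step 2: x^-=[-2.8687, -3.1351]  P^-=[0.5648 0.3170; 0.3170 0.7476]  H_jac=[-0.9630 0.0000; 0.0000 0.0065]  S=[0.8638 -0.0190; -0.0190 0.4500]  K=[-0.6302 -0.0220; -0.3535 -0.0041]  nu=[2.0795, 2.4700]  x^+=[-4.2335, -3.8802]  P^+=[0.2221 0.1247; 0.1247 0.6397]
step 3: x^-=[-5.8632, -3.8802]  P^-=[0.5397 0.4004; 0.4004 0.7997]  H_jac=[0.9131 0.0000; 0.0000 -0.6733]  S=[0.7900 -0.2632; -0.2632 0.8125]  K=[0.5754 -0.1454; 0.2713 -0.5748]  nu=[-2.6378, 0.1594]  x^+=[-7.4041, -4.6876]  P^+=[0.2170 0.1117; 0.1117 0.3910]

H_jac[1,1] = -0.6733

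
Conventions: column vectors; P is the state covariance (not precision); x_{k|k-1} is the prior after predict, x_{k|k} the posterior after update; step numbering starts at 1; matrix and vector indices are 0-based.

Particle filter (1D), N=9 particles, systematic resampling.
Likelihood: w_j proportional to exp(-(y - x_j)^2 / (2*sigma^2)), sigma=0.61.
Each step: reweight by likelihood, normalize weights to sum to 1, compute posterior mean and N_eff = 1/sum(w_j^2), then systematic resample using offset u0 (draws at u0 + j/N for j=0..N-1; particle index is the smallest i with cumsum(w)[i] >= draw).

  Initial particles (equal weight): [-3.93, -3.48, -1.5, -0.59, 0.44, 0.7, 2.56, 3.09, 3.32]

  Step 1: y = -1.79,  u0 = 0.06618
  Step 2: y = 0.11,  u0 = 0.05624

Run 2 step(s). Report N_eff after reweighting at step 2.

N_eff = 2.1150

step 1: w=[0.0020, 0.0203, 0.8404, 0.1359, 0.0012, 0.0002, 0.0000, 0.0000, 0.0000]  mean=-1.4185  Neff=1.3789  idx=[2, 2, 2, 2, 2, 2, 2, 2, 3]
step 2: w=[0.0402, 0.0402, 0.0402, 0.0402, 0.0402, 0.0402, 0.0402, 0.0402, 0.6781]  mean=-0.8829  Neff=2.1150  idx=[1, 4, 6, 8, 8, 8, 8, 8, 8]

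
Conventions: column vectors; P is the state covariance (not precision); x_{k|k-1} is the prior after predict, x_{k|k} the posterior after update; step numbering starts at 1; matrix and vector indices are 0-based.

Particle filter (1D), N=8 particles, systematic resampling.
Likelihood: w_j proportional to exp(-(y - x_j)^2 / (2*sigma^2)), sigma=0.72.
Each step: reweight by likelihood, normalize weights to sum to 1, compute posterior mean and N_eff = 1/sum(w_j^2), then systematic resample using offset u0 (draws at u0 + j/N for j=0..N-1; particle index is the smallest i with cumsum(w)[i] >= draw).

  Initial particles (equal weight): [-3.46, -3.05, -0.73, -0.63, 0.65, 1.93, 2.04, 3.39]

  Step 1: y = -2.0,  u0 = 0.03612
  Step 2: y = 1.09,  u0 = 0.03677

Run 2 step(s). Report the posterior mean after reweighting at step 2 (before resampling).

post_mean = -0.6887

step 1: w=[0.1507, 0.4067, 0.2486, 0.1927, 0.0013, 0.0000, 0.0000, 0.0000]  mean=-2.0638  Neff=3.4841  idx=[0, 1, 1, 1, 1, 2, 2, 3]
step 2: w=[0.0000, 0.0000, 0.0000, 0.0000, 0.0000, 0.2935, 0.2935, 0.4130]  mean=-0.6887  Neff=2.9168  idx=[5, 5, 5, 6, 6, 7, 7, 7]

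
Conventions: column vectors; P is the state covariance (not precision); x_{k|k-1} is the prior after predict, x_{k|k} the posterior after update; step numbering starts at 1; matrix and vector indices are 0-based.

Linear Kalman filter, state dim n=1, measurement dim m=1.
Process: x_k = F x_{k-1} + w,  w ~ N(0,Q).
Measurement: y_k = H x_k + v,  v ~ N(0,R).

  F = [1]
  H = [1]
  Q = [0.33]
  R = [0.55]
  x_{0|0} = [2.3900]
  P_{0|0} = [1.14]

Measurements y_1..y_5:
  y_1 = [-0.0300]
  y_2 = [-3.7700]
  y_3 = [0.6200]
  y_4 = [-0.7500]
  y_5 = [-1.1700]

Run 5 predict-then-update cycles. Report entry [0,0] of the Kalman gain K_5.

step 1: x^-=[2.3900]  P^-=[1.4700]  S=[2.0200]  K=[0.7277]  nu=[-2.4200]  x^+=[0.6289]  P^+=[0.4002]
step 2: x^-=[0.6289]  P^-=[0.7302]  S=[1.2802]  K=[0.5704]  nu=[-4.3989]  x^+=[-1.8802]  P^+=[0.3137]
step 3: x^-=[-1.8802]  P^-=[0.6437]  S=[1.1937]  K=[0.5393]  nu=[2.5002]  x^+=[-0.5320]  P^+=[0.2966]
step 4: x^-=[-0.5320]  P^-=[0.6266]  S=[1.1766]  K=[0.5325]  nu=[-0.2180]  x^+=[-0.6481]  P^+=[0.2929]
step 5: x^-=[-0.6481]  P^-=[0.6229]  S=[1.1729]  K=[0.5311]  nu=[-0.5219]  x^+=[-0.9253]  P^+=[0.2921]

K[0,0] = 0.5311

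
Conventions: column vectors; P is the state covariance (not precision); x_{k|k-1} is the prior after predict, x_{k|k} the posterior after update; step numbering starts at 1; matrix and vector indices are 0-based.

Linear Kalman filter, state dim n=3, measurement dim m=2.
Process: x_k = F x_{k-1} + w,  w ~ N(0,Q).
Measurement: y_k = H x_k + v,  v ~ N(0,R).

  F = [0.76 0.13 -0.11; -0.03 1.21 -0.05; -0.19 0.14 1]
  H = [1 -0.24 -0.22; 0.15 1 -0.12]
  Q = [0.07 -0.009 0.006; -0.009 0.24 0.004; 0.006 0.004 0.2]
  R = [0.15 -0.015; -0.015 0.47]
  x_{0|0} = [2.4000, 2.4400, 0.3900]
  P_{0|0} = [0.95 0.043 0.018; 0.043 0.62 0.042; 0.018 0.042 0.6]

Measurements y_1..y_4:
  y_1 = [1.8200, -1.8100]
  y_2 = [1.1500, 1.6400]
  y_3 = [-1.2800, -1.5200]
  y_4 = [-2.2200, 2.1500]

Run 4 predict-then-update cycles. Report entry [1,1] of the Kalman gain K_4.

step 1: x^-=[2.0983, 2.8609, 0.2756]  P^-=[0.6407 0.1031 -0.1635; 0.1031 1.1419 0.1245; -0.1635 0.1245 0.8491]  S=[0.9332 -0.0700; -0.0700 1.6455]  K=[0.7109 0.1632; -0.1610 0.6874; -0.4088 -0.0185]  nu=[0.4689, -4.9526]  x^+=[1.6234, -0.6192, 0.1757]  P^+=[0.1416 0.0577 0.1071; 0.0577 0.3246 0.0646; 0.1071 0.0646 0.6936]
step 2: x^-=[1.1340, -0.8068, -0.2195]  P^-=[0.1573 0.0827 0.0109; 0.0827 0.7055 0.0871; 0.0109 0.0871 0.8794]  S=[0.3552 -0.0761; -0.0761 1.1952]  K=[0.4045 0.1136; -0.1733 0.5809; -0.5839 -0.0512]  nu=[-0.2259, 2.2503]  x^+=[1.2982, 0.5395, -0.2028]  P^+=[0.0907 0.0451 0.0951; 0.0451 0.2762 0.0616; 0.0951 0.0616 0.7598]
step 3: x^-=[1.0791, 0.6240, -0.3739]  P^-=[0.1275 0.0660 -0.0006; 0.0660 0.6360 0.0749; -0.0006 0.0749 0.9471]  S=[0.3365 -0.0741; -0.0741 1.1243]  K=[0.3541 0.0991; -0.1844 0.5543; -0.6922 -0.0802]  nu=[-2.2916, -2.3507]  x^+=[0.0346, -0.2565, 1.4007]  P^+=[0.0795 0.0394 0.0836; 0.0394 0.2639 0.0546; 0.0836 0.0546 0.7869]
step 4: x^-=[-0.1611, -0.3814, 1.3582]  P^-=[0.1221 0.0606 -0.0125; 0.0606 0.6192 0.0646; -0.0125 0.0646 0.9764]  S=[0.3383 -0.0716; -0.0716 1.1092]  K=[0.3462 0.0948; -0.1864 0.5475; -0.7381 -0.0967]  nu=[-1.8516, 2.7186]  x^+=[-0.5444, 1.4521, 2.4619]  P^+=[0.0763 0.0371 0.0767; 0.0371 0.2604 0.0491; 0.0767 0.0491 0.7919]

K[1,1] = 0.5475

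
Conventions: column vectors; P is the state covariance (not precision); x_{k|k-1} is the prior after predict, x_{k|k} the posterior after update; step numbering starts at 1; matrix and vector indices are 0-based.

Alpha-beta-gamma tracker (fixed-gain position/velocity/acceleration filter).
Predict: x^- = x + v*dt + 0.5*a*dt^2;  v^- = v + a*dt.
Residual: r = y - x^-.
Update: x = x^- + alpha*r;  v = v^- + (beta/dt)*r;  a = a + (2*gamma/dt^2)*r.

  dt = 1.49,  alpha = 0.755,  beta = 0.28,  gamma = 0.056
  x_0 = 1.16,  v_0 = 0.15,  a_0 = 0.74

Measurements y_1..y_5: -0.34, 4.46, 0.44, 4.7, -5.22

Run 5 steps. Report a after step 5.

step 1: x_pred=2.2049  r=-2.5449  x^+=0.2835  v^+=0.7744  a^+=0.6116
step 2: x_pred=2.1162  r=2.3438  x^+=3.8858  v^+=2.1261  a^+=0.7299
step 3: x_pred=7.8638  r=-7.4238  x^+=2.2588  v^+=1.8185  a^+=0.3553
step 4: x_pred=5.3628  r=-0.6628  x^+=4.8624  v^+=2.2234  a^+=0.3219
step 5: x_pred=8.5326  r=-13.7526  x^+=-1.8506  v^+=0.1186  a^+=-0.3719

a_post = -0.3719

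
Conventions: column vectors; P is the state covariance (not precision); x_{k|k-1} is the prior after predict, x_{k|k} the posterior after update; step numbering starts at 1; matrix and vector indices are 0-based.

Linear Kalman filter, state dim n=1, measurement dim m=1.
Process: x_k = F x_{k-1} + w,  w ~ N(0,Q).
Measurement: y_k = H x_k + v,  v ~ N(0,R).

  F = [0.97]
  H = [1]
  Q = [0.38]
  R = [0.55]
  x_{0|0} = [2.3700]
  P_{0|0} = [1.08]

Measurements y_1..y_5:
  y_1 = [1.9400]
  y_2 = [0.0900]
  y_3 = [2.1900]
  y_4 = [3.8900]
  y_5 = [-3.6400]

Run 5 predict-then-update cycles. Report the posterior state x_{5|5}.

step 1: x^-=[2.2989]  P^-=[1.3962]  S=[1.9462]  K=[0.7174]  nu=[-0.3589]  x^+=[2.0414]  P^+=[0.3946]
step 2: x^-=[1.9802]  P^-=[0.7512]  S=[1.3012]  K=[0.5773]  nu=[-1.8902]  x^+=[0.8889]  P^+=[0.3175]
step 3: x^-=[0.8623]  P^-=[0.6788]  S=[1.2288]  K=[0.5524]  nu=[1.3277]  x^+=[1.5957]  P^+=[0.3038]
step 4: x^-=[1.5478]  P^-=[0.6659]  S=[1.2159]  K=[0.5476]  nu=[2.3422]  x^+=[2.8305]  P^+=[0.3012]
step 5: x^-=[2.7456]  P^-=[0.6634]  S=[1.2134]  K=[0.5467]  nu=[-6.3856]  x^+=[-0.7456]  P^+=[0.3007]

x_post = [-0.7456]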